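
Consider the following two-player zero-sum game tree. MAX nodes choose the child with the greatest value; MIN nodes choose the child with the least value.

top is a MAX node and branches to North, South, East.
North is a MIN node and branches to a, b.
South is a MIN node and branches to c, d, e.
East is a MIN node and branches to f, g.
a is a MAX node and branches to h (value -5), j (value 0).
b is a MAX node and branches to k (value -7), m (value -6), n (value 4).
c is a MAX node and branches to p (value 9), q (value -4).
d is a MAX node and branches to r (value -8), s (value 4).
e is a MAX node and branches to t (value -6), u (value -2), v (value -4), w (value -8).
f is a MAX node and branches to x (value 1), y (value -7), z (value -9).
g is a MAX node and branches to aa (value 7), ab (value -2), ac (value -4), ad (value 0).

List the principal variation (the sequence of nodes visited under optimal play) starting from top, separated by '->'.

a (MAX): max(-5, 0) = 0
b (MAX): max(-7, -6, 4) = 4
North (MIN): min(0, 4) = 0
c (MAX): max(9, -4) = 9
d (MAX): max(-8, 4) = 4
e (MAX): max(-6, -2, -4, -8) = -2
South (MIN): min(9, 4, -2) = -2
f (MAX): max(1, -7, -9) = 1
g (MAX): max(7, -2, -4, 0) = 7
East (MIN): min(1, 7) = 1
top (MAX): max(0, -2, 1) = 1
At top, MAX picks East (highest: 1).
At East, MIN picks f (lowest: 1).
At f, MAX picks x (highest: 1).
Terminal value 1.

top -> East -> f -> x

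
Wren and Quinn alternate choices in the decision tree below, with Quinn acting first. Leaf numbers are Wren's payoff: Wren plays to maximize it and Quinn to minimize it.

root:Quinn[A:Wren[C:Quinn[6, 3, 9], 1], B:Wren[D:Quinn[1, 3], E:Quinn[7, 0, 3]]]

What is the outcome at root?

C (Quinn): min(6, 3, 9) = 3
A (Wren): max(3, 1) = 3
D (Quinn): min(1, 3) = 1
E (Quinn): min(7, 0, 3) = 0
B (Wren): max(1, 0) = 1
root (Quinn): min(3, 1) = 1

1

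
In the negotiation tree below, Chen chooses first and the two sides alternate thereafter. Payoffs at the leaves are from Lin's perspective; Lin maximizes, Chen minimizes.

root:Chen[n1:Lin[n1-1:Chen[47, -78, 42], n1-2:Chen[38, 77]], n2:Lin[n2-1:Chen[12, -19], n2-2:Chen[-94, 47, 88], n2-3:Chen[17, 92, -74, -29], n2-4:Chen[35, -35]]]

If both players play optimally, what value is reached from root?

-19

n1-1 (Chen): min(47, -78, 42) = -78
n1-2 (Chen): min(38, 77) = 38
n1 (Lin): max(-78, 38) = 38
n2-1 (Chen): min(12, -19) = -19
n2-2 (Chen): min(-94, 47, 88) = -94
n2-3 (Chen): min(17, 92, -74, -29) = -74
n2-4 (Chen): min(35, -35) = -35
n2 (Lin): max(-19, -94, -74, -35) = -19
root (Chen): min(38, -19) = -19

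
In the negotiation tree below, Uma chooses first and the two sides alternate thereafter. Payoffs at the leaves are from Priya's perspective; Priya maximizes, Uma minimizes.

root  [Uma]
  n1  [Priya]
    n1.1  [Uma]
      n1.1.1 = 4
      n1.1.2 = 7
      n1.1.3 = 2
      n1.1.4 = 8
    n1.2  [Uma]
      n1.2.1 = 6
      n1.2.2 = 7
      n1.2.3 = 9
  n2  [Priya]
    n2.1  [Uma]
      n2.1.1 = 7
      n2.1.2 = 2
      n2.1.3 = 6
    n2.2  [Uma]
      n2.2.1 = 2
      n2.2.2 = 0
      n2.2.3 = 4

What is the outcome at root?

n1.1 (Uma): min(4, 7, 2, 8) = 2
n1.2 (Uma): min(6, 7, 9) = 6
n1 (Priya): max(2, 6) = 6
n2.1 (Uma): min(7, 2, 6) = 2
n2.2 (Uma): min(2, 0, 4) = 0
n2 (Priya): max(2, 0) = 2
root (Uma): min(6, 2) = 2

2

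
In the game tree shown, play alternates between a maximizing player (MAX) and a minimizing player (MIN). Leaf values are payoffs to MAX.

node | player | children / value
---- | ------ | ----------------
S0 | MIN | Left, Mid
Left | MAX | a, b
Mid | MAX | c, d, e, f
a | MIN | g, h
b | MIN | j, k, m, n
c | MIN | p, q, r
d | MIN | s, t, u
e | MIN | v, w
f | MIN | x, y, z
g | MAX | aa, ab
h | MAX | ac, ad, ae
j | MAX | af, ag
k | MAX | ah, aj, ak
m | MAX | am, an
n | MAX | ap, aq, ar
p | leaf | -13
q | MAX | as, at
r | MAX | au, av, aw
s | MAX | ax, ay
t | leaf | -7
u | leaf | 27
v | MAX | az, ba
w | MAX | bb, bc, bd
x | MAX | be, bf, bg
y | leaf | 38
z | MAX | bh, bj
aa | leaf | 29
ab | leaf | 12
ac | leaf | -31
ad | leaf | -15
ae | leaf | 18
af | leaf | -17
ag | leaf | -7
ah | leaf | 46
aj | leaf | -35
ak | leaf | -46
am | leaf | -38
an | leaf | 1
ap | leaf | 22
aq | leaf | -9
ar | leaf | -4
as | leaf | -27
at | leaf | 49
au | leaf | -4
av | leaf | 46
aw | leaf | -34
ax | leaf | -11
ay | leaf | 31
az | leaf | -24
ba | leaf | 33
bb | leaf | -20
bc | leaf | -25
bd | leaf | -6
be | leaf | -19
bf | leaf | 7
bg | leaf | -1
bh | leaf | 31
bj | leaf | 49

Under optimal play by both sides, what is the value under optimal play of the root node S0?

7

g (MAX): max(29, 12) = 29
h (MAX): max(-31, -15, 18) = 18
a (MIN): min(29, 18) = 18
j (MAX): max(-17, -7) = -7
k (MAX): max(46, -35, -46) = 46
m (MAX): max(-38, 1) = 1
n (MAX): max(22, -9, -4) = 22
b (MIN): min(-7, 46, 1, 22) = -7
Left (MAX): max(18, -7) = 18
q (MAX): max(-27, 49) = 49
r (MAX): max(-4, 46, -34) = 46
c (MIN): min(-13, 49, 46) = -13
s (MAX): max(-11, 31) = 31
d (MIN): min(31, -7, 27) = -7
v (MAX): max(-24, 33) = 33
w (MAX): max(-20, -25, -6) = -6
e (MIN): min(33, -6) = -6
x (MAX): max(-19, 7, -1) = 7
z (MAX): max(31, 49) = 49
f (MIN): min(7, 38, 49) = 7
Mid (MAX): max(-13, -7, -6, 7) = 7
S0 (MIN): min(18, 7) = 7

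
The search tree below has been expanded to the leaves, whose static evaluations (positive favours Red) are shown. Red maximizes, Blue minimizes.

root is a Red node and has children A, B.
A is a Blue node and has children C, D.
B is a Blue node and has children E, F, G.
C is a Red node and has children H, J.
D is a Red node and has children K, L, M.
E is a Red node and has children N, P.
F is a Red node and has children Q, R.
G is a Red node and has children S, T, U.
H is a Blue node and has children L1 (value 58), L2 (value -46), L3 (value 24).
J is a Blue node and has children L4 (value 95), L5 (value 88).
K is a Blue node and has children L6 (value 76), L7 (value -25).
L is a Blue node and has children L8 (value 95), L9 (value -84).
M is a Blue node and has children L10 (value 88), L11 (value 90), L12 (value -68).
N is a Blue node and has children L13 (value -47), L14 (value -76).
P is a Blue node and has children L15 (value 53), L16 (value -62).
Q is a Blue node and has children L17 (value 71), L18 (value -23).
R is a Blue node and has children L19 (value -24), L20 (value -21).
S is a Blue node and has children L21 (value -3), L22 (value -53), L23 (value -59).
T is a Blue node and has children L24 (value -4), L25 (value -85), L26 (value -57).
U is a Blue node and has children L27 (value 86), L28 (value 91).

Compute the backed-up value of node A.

-25

H (Blue): min(58, -46, 24) = -46
J (Blue): min(95, 88) = 88
C (Red): max(-46, 88) = 88
K (Blue): min(76, -25) = -25
L (Blue): min(95, -84) = -84
M (Blue): min(88, 90, -68) = -68
D (Red): max(-25, -84, -68) = -25
A (Blue): min(88, -25) = -25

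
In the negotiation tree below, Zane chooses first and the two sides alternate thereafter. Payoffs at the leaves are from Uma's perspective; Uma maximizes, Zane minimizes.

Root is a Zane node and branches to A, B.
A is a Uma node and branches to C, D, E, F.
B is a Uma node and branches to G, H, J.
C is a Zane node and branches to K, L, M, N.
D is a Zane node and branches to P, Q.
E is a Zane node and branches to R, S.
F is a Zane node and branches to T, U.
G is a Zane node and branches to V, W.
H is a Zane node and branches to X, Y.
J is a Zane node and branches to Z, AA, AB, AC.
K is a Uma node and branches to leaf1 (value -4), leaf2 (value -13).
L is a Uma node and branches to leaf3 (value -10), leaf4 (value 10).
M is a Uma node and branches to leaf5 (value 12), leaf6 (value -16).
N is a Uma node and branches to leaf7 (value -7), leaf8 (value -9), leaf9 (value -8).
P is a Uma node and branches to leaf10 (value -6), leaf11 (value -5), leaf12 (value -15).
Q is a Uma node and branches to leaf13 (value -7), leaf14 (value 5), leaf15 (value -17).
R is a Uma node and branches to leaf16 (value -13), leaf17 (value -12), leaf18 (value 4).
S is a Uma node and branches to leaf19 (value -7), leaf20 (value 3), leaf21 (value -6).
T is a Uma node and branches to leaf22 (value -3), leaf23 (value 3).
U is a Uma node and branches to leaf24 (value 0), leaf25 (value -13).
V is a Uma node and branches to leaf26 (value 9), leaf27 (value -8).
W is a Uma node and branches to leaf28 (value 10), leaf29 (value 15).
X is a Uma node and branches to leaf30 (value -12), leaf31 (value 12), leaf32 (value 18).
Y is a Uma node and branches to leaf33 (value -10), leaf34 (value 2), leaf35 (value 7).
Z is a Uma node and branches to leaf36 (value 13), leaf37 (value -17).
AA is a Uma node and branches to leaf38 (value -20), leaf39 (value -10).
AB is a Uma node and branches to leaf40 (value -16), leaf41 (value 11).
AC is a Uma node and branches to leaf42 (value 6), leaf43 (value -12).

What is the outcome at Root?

3

K (Uma): max(-4, -13) = -4
L (Uma): max(-10, 10) = 10
M (Uma): max(12, -16) = 12
N (Uma): max(-7, -9, -8) = -7
C (Zane): min(-4, 10, 12, -7) = -7
P (Uma): max(-6, -5, -15) = -5
Q (Uma): max(-7, 5, -17) = 5
D (Zane): min(-5, 5) = -5
R (Uma): max(-13, -12, 4) = 4
S (Uma): max(-7, 3, -6) = 3
E (Zane): min(4, 3) = 3
T (Uma): max(-3, 3) = 3
U (Uma): max(0, -13) = 0
F (Zane): min(3, 0) = 0
A (Uma): max(-7, -5, 3, 0) = 3
V (Uma): max(9, -8) = 9
W (Uma): max(10, 15) = 15
G (Zane): min(9, 15) = 9
X (Uma): max(-12, 12, 18) = 18
Y (Uma): max(-10, 2, 7) = 7
H (Zane): min(18, 7) = 7
Z (Uma): max(13, -17) = 13
AA (Uma): max(-20, -10) = -10
AB (Uma): max(-16, 11) = 11
AC (Uma): max(6, -12) = 6
J (Zane): min(13, -10, 11, 6) = -10
B (Uma): max(9, 7, -10) = 9
Root (Zane): min(3, 9) = 3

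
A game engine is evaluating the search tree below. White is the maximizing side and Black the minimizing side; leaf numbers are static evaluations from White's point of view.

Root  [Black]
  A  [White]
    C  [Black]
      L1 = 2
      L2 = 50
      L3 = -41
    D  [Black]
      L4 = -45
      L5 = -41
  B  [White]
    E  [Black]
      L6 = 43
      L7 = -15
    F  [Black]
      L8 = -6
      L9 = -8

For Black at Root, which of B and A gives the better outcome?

E (Black): min(43, -15) = -15
F (Black): min(-6, -8) = -8
B (White): max(-15, -8) = -8
C (Black): min(2, 50, -41) = -41
D (Black): min(-45, -41) = -45
A (White): max(-41, -45) = -41
Black prefers the lower value; B=-8, A=-41. A is better since -41 < -8.

A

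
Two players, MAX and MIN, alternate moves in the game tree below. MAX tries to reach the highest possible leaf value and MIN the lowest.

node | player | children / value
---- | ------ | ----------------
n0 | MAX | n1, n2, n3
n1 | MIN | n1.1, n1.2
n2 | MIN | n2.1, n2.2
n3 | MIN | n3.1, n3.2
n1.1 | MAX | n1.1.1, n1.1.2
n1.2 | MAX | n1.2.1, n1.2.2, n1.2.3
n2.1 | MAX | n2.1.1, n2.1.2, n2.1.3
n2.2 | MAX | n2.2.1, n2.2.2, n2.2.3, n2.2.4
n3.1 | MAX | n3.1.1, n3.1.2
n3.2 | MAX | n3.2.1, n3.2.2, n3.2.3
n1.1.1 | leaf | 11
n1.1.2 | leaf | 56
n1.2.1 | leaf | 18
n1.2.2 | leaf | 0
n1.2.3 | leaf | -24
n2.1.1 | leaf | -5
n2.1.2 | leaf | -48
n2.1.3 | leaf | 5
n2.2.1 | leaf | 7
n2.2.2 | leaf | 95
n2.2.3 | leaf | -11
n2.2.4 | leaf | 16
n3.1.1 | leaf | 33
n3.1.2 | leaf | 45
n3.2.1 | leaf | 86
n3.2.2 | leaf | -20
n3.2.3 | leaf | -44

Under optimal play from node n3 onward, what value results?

45

n3.1 (MAX): max(33, 45) = 45
n3.2 (MAX): max(86, -20, -44) = 86
n3 (MIN): min(45, 86) = 45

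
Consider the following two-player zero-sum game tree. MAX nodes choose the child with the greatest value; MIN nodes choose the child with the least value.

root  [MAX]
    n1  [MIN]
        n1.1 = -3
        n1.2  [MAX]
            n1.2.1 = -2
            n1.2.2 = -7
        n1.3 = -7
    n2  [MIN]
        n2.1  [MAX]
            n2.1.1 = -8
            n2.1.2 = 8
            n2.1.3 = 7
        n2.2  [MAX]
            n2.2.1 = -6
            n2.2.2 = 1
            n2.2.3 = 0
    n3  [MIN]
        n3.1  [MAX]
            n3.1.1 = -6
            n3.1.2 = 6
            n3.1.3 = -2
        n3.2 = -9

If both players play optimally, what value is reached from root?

n1.2 (MAX): max(-2, -7) = -2
n1 (MIN): min(-3, -2, -7) = -7
n2.1 (MAX): max(-8, 8, 7) = 8
n2.2 (MAX): max(-6, 1, 0) = 1
n2 (MIN): min(8, 1) = 1
n3.1 (MAX): max(-6, 6, -2) = 6
n3 (MIN): min(6, -9) = -9
root (MAX): max(-7, 1, -9) = 1

1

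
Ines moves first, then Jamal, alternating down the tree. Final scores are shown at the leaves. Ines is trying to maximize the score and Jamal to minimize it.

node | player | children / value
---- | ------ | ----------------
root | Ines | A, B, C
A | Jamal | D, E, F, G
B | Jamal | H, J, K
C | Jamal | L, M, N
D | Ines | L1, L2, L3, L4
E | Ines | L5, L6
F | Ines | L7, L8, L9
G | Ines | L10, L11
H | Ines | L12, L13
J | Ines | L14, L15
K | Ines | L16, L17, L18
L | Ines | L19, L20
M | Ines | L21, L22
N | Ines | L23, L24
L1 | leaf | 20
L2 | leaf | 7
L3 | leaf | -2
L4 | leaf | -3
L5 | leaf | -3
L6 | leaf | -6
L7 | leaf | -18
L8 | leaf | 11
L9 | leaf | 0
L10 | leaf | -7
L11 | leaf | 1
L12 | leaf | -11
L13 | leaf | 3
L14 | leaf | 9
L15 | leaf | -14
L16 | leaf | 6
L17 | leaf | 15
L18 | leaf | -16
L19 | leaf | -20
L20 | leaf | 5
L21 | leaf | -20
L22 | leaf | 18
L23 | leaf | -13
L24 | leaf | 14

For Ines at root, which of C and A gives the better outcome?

L (Ines): max(-20, 5) = 5
M (Ines): max(-20, 18) = 18
N (Ines): max(-13, 14) = 14
C (Jamal): min(5, 18, 14) = 5
D (Ines): max(20, 7, -2, -3) = 20
E (Ines): max(-3, -6) = -3
F (Ines): max(-18, 11, 0) = 11
G (Ines): max(-7, 1) = 1
A (Jamal): min(20, -3, 11, 1) = -3
Ines prefers the higher value; C=5, A=-3. C is better since 5 > -3.

C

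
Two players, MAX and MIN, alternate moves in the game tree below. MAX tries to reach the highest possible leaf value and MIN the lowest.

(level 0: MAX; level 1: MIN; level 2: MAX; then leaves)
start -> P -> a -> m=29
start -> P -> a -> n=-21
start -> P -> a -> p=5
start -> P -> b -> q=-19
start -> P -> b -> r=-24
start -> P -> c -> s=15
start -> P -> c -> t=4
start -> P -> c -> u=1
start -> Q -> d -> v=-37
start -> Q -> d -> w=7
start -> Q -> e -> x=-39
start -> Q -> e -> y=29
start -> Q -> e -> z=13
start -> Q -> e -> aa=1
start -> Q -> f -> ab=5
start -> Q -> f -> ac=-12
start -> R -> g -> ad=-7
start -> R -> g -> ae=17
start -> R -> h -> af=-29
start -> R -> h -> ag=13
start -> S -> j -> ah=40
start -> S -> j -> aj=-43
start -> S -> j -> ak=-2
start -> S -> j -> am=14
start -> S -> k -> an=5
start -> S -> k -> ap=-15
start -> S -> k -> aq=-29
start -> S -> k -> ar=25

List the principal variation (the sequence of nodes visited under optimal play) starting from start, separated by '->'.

a (MAX): max(29, -21, 5) = 29
b (MAX): max(-19, -24) = -19
c (MAX): max(15, 4, 1) = 15
P (MIN): min(29, -19, 15) = -19
d (MAX): max(-37, 7) = 7
e (MAX): max(-39, 29, 13, 1) = 29
f (MAX): max(5, -12) = 5
Q (MIN): min(7, 29, 5) = 5
g (MAX): max(-7, 17) = 17
h (MAX): max(-29, 13) = 13
R (MIN): min(17, 13) = 13
j (MAX): max(40, -43, -2, 14) = 40
k (MAX): max(5, -15, -29, 25) = 25
S (MIN): min(40, 25) = 25
start (MAX): max(-19, 5, 13, 25) = 25
At start, MAX picks S (highest: 25).
At S, MIN picks k (lowest: 25).
At k, MAX picks ar (highest: 25).
Terminal value 25.

start -> S -> k -> ar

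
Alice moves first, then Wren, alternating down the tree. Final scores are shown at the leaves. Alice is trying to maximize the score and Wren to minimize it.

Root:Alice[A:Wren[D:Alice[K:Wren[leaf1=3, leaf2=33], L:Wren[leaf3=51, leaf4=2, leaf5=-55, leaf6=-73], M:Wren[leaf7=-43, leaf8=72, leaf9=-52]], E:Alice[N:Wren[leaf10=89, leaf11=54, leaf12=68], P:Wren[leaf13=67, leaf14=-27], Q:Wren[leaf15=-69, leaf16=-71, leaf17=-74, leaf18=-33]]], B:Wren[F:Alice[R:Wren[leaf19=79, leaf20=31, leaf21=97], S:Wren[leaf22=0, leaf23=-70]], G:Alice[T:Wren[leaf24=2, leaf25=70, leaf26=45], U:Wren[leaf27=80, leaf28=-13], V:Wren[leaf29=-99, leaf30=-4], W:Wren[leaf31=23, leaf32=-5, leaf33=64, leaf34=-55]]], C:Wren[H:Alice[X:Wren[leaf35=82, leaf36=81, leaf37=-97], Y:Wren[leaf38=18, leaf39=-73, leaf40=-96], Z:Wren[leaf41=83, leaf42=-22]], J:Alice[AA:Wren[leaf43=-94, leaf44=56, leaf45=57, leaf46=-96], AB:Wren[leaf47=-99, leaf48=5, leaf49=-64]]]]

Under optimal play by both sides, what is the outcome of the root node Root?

K (Wren): min(3, 33) = 3
L (Wren): min(51, 2, -55, -73) = -73
M (Wren): min(-43, 72, -52) = -52
D (Alice): max(3, -73, -52) = 3
N (Wren): min(89, 54, 68) = 54
P (Wren): min(67, -27) = -27
Q (Wren): min(-69, -71, -74, -33) = -74
E (Alice): max(54, -27, -74) = 54
A (Wren): min(3, 54) = 3
R (Wren): min(79, 31, 97) = 31
S (Wren): min(0, -70) = -70
F (Alice): max(31, -70) = 31
T (Wren): min(2, 70, 45) = 2
U (Wren): min(80, -13) = -13
V (Wren): min(-99, -4) = -99
W (Wren): min(23, -5, 64, -55) = -55
G (Alice): max(2, -13, -99, -55) = 2
B (Wren): min(31, 2) = 2
X (Wren): min(82, 81, -97) = -97
Y (Wren): min(18, -73, -96) = -96
Z (Wren): min(83, -22) = -22
H (Alice): max(-97, -96, -22) = -22
AA (Wren): min(-94, 56, 57, -96) = -96
AB (Wren): min(-99, 5, -64) = -99
J (Alice): max(-96, -99) = -96
C (Wren): min(-22, -96) = -96
Root (Alice): max(3, 2, -96) = 3

3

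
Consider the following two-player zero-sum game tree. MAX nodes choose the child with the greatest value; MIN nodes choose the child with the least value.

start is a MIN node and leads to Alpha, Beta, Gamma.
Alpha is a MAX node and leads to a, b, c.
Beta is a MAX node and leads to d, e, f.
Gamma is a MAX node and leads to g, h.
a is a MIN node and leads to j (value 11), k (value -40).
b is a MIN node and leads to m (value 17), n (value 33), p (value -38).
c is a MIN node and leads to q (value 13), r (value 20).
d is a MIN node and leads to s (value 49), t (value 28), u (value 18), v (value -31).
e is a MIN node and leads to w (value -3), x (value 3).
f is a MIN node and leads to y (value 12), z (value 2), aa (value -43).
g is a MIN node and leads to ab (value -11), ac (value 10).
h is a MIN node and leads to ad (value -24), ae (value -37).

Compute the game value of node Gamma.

-11

g (MIN): min(-11, 10) = -11
h (MIN): min(-24, -37) = -37
Gamma (MAX): max(-11, -37) = -11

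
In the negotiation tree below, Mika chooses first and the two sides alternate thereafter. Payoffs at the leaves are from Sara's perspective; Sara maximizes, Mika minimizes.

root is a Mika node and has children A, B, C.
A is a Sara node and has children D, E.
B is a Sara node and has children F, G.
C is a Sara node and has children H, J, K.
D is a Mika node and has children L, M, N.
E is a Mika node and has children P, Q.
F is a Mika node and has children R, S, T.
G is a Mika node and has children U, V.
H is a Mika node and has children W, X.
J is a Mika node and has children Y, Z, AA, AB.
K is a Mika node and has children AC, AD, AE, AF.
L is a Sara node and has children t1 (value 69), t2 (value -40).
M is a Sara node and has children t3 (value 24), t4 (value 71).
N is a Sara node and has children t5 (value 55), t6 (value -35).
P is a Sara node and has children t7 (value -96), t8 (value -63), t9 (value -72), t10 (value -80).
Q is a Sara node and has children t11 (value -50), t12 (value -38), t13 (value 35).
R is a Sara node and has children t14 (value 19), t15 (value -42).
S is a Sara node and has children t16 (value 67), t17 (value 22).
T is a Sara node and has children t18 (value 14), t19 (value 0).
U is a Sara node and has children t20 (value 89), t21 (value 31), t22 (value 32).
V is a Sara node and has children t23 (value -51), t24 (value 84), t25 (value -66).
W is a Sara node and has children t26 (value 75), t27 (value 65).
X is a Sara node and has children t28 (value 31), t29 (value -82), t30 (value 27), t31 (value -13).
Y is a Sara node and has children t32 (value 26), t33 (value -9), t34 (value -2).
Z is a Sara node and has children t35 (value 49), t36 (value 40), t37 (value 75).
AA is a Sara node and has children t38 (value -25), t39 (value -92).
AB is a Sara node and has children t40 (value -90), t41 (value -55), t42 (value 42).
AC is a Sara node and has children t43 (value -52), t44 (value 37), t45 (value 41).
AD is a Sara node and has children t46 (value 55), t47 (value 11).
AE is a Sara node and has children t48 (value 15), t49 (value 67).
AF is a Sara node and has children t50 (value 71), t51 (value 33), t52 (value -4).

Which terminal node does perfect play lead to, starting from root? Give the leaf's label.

L (Sara): max(69, -40) = 69
M (Sara): max(24, 71) = 71
N (Sara): max(55, -35) = 55
D (Mika): min(69, 71, 55) = 55
P (Sara): max(-96, -63, -72, -80) = -63
Q (Sara): max(-50, -38, 35) = 35
E (Mika): min(-63, 35) = -63
A (Sara): max(55, -63) = 55
R (Sara): max(19, -42) = 19
S (Sara): max(67, 22) = 67
T (Sara): max(14, 0) = 14
F (Mika): min(19, 67, 14) = 14
U (Sara): max(89, 31, 32) = 89
V (Sara): max(-51, 84, -66) = 84
G (Mika): min(89, 84) = 84
B (Sara): max(14, 84) = 84
W (Sara): max(75, 65) = 75
X (Sara): max(31, -82, 27, -13) = 31
H (Mika): min(75, 31) = 31
Y (Sara): max(26, -9, -2) = 26
Z (Sara): max(49, 40, 75) = 75
AA (Sara): max(-25, -92) = -25
AB (Sara): max(-90, -55, 42) = 42
J (Mika): min(26, 75, -25, 42) = -25
AC (Sara): max(-52, 37, 41) = 41
AD (Sara): max(55, 11) = 55
AE (Sara): max(15, 67) = 67
AF (Sara): max(71, 33, -4) = 71
K (Mika): min(41, 55, 67, 71) = 41
C (Sara): max(31, -25, 41) = 41
root (Mika): min(55, 84, 41) = 41
At root, Mika picks C (lowest: 41).
At C, Sara picks K (highest: 41).
At K, Mika picks AC (lowest: 41).
At AC, Sara picks t45 (highest: 41).
Terminal value 41.

t45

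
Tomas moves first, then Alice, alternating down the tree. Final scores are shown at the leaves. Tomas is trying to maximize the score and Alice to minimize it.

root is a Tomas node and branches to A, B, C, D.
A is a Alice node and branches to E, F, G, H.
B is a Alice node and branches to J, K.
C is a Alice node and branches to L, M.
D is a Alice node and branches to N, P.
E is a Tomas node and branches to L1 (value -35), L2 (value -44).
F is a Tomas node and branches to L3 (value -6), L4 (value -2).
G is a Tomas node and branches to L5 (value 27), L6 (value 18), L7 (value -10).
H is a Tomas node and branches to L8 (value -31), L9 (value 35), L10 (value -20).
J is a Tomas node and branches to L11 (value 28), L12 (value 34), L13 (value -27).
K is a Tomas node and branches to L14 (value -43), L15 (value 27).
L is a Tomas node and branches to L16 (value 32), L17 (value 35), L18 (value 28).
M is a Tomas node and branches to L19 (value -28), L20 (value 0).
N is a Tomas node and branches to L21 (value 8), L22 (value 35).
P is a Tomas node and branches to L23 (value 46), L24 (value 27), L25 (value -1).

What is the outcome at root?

35

E (Tomas): max(-35, -44) = -35
F (Tomas): max(-6, -2) = -2
G (Tomas): max(27, 18, -10) = 27
H (Tomas): max(-31, 35, -20) = 35
A (Alice): min(-35, -2, 27, 35) = -35
J (Tomas): max(28, 34, -27) = 34
K (Tomas): max(-43, 27) = 27
B (Alice): min(34, 27) = 27
L (Tomas): max(32, 35, 28) = 35
M (Tomas): max(-28, 0) = 0
C (Alice): min(35, 0) = 0
N (Tomas): max(8, 35) = 35
P (Tomas): max(46, 27, -1) = 46
D (Alice): min(35, 46) = 35
root (Tomas): max(-35, 27, 0, 35) = 35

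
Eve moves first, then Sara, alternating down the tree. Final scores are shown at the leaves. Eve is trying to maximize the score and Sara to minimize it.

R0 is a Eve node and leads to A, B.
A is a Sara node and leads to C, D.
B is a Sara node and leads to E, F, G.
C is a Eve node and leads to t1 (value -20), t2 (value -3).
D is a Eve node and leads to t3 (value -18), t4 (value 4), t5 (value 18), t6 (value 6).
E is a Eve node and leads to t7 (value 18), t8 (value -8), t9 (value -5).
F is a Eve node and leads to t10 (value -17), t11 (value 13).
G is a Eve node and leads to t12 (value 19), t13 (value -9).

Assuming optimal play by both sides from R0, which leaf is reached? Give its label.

t11

C (Eve): max(-20, -3) = -3
D (Eve): max(-18, 4, 18, 6) = 18
A (Sara): min(-3, 18) = -3
E (Eve): max(18, -8, -5) = 18
F (Eve): max(-17, 13) = 13
G (Eve): max(19, -9) = 19
B (Sara): min(18, 13, 19) = 13
R0 (Eve): max(-3, 13) = 13
At R0, Eve picks B (highest: 13).
At B, Sara picks F (lowest: 13).
At F, Eve picks t11 (highest: 13).
Terminal value 13.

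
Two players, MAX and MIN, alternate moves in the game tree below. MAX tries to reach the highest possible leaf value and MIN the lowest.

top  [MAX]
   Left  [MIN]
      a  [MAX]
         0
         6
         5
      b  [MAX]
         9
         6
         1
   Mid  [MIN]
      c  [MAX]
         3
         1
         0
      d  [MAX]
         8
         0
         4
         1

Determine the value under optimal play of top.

a (MAX): max(0, 6, 5) = 6
b (MAX): max(9, 6, 1) = 9
Left (MIN): min(6, 9) = 6
c (MAX): max(3, 1, 0) = 3
d (MAX): max(8, 0, 4, 1) = 8
Mid (MIN): min(3, 8) = 3
top (MAX): max(6, 3) = 6

6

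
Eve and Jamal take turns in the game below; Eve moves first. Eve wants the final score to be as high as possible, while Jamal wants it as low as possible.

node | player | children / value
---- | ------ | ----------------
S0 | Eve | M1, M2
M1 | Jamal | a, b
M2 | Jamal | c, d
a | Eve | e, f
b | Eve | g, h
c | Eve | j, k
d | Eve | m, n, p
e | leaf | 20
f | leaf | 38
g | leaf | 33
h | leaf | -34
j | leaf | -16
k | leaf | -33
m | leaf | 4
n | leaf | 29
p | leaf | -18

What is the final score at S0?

33

a (Eve): max(20, 38) = 38
b (Eve): max(33, -34) = 33
M1 (Jamal): min(38, 33) = 33
c (Eve): max(-16, -33) = -16
d (Eve): max(4, 29, -18) = 29
M2 (Jamal): min(-16, 29) = -16
S0 (Eve): max(33, -16) = 33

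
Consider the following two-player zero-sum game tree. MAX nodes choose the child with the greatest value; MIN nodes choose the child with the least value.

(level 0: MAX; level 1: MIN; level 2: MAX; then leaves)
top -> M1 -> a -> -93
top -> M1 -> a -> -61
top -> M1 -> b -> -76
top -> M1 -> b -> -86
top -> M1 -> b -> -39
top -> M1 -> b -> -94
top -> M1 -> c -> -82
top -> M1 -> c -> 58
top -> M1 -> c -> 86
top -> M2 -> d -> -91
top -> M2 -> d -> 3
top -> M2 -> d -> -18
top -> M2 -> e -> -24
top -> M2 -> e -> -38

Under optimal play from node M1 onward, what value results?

a (MAX): max(-93, -61) = -61
b (MAX): max(-76, -86, -39, -94) = -39
c (MAX): max(-82, 58, 86) = 86
M1 (MIN): min(-61, -39, 86) = -61

-61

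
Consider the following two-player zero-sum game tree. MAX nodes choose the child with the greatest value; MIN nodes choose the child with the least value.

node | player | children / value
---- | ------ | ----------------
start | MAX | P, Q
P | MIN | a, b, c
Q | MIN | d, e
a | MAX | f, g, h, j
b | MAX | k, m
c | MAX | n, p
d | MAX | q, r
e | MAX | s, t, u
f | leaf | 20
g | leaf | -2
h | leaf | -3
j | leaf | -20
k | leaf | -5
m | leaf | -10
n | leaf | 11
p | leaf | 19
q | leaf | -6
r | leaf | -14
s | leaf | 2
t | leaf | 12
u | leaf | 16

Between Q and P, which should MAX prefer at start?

d (MAX): max(-6, -14) = -6
e (MAX): max(2, 12, 16) = 16
Q (MIN): min(-6, 16) = -6
a (MAX): max(20, -2, -3, -20) = 20
b (MAX): max(-5, -10) = -5
c (MAX): max(11, 19) = 19
P (MIN): min(20, -5, 19) = -5
MAX prefers the higher value; Q=-6, P=-5. P is better since -5 > -6.

P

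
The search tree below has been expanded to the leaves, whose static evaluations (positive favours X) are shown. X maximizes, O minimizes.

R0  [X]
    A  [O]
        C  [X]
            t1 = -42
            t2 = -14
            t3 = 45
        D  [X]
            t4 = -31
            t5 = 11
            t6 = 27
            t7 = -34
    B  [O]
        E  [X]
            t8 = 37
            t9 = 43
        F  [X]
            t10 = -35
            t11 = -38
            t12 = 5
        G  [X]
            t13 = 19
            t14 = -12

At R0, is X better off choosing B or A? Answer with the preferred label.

A

E (X): max(37, 43) = 43
F (X): max(-35, -38, 5) = 5
G (X): max(19, -12) = 19
B (O): min(43, 5, 19) = 5
C (X): max(-42, -14, 45) = 45
D (X): max(-31, 11, 27, -34) = 27
A (O): min(45, 27) = 27
X prefers the higher value; B=5, A=27. A is better since 27 > 5.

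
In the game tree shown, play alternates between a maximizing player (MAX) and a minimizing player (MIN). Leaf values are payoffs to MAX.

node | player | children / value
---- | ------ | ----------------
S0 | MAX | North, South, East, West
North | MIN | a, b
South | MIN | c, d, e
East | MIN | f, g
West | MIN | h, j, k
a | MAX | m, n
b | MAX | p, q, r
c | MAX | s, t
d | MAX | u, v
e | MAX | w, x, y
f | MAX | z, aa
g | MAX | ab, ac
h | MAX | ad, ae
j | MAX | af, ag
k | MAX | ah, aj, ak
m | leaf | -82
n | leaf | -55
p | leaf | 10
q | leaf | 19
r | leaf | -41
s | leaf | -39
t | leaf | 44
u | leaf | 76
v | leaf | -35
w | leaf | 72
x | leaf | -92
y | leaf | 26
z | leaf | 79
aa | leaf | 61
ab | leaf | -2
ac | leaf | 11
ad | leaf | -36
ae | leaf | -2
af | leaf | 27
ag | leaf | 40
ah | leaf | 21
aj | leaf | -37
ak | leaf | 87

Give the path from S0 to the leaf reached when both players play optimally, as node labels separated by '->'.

a (MAX): max(-82, -55) = -55
b (MAX): max(10, 19, -41) = 19
North (MIN): min(-55, 19) = -55
c (MAX): max(-39, 44) = 44
d (MAX): max(76, -35) = 76
e (MAX): max(72, -92, 26) = 72
South (MIN): min(44, 76, 72) = 44
f (MAX): max(79, 61) = 79
g (MAX): max(-2, 11) = 11
East (MIN): min(79, 11) = 11
h (MAX): max(-36, -2) = -2
j (MAX): max(27, 40) = 40
k (MAX): max(21, -37, 87) = 87
West (MIN): min(-2, 40, 87) = -2
S0 (MAX): max(-55, 44, 11, -2) = 44
At S0, MAX picks South (highest: 44).
At South, MIN picks c (lowest: 44).
At c, MAX picks t (highest: 44).
Terminal value 44.

S0 -> South -> c -> t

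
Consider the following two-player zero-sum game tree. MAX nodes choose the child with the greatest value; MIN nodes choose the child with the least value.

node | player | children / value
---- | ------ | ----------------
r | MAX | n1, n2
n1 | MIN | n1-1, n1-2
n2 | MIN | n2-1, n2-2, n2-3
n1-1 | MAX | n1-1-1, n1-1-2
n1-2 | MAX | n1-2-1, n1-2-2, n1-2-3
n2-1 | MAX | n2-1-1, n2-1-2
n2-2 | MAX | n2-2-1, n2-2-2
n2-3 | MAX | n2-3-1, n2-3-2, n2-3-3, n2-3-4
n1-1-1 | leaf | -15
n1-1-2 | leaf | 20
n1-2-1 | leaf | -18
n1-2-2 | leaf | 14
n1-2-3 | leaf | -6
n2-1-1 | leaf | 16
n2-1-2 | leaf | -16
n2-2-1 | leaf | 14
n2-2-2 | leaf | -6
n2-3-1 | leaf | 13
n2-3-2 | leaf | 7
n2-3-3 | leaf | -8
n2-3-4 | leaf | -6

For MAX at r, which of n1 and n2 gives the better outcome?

n1

n1-1 (MAX): max(-15, 20) = 20
n1-2 (MAX): max(-18, 14, -6) = 14
n1 (MIN): min(20, 14) = 14
n2-1 (MAX): max(16, -16) = 16
n2-2 (MAX): max(14, -6) = 14
n2-3 (MAX): max(13, 7, -8, -6) = 13
n2 (MIN): min(16, 14, 13) = 13
MAX prefers the higher value; n1=14, n2=13. n1 is better since 14 > 13.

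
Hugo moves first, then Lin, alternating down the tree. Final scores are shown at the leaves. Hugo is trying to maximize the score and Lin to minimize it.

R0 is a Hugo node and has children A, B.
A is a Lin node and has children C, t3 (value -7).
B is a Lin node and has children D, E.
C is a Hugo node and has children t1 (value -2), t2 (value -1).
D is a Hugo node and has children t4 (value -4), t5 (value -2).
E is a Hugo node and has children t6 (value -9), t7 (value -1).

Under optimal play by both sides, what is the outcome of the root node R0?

C (Hugo): max(-2, -1) = -1
A (Lin): min(-1, -7) = -7
D (Hugo): max(-4, -2) = -2
E (Hugo): max(-9, -1) = -1
B (Lin): min(-2, -1) = -2
R0 (Hugo): max(-7, -2) = -2

-2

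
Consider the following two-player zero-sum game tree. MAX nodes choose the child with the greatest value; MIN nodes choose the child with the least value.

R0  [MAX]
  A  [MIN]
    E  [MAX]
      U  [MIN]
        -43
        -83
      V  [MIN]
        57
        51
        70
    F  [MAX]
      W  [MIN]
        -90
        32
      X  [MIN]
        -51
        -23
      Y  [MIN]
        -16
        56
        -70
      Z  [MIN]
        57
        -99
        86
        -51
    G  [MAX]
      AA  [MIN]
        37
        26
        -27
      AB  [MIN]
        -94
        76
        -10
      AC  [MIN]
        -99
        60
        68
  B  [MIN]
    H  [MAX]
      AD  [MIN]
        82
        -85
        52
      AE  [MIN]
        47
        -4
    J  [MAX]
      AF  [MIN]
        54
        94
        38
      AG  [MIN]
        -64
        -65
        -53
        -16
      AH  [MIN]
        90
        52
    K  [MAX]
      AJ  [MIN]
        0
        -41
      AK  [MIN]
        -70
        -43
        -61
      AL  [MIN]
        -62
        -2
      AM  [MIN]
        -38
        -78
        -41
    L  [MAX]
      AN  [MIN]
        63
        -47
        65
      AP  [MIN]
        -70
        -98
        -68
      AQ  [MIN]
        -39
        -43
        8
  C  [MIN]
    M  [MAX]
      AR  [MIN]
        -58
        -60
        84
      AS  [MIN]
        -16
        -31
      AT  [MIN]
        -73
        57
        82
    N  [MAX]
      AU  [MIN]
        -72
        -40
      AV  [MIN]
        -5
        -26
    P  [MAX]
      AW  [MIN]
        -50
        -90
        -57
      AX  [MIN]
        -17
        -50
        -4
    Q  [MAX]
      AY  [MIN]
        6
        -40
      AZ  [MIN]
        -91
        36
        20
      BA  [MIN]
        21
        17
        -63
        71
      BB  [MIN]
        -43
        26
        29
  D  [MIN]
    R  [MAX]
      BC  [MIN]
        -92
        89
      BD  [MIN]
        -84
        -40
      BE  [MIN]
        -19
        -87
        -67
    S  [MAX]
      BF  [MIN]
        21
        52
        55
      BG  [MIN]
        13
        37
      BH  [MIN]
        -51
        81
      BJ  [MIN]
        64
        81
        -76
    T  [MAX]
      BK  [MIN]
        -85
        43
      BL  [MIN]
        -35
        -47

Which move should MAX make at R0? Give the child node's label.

B

U (MIN): min(-43, -83) = -83
V (MIN): min(57, 51, 70) = 51
E (MAX): max(-83, 51) = 51
W (MIN): min(-90, 32) = -90
X (MIN): min(-51, -23) = -51
Y (MIN): min(-16, 56, -70) = -70
Z (MIN): min(57, -99, 86, -51) = -99
F (MAX): max(-90, -51, -70, -99) = -51
AA (MIN): min(37, 26, -27) = -27
AB (MIN): min(-94, 76, -10) = -94
AC (MIN): min(-99, 60, 68) = -99
G (MAX): max(-27, -94, -99) = -27
A (MIN): min(51, -51, -27) = -51
AD (MIN): min(82, -85, 52) = -85
AE (MIN): min(47, -4) = -4
H (MAX): max(-85, -4) = -4
AF (MIN): min(54, 94, 38) = 38
AG (MIN): min(-64, -65, -53, -16) = -65
AH (MIN): min(90, 52) = 52
J (MAX): max(38, -65, 52) = 52
AJ (MIN): min(0, -41) = -41
AK (MIN): min(-70, -43, -61) = -70
AL (MIN): min(-62, -2) = -62
AM (MIN): min(-38, -78, -41) = -78
K (MAX): max(-41, -70, -62, -78) = -41
AN (MIN): min(63, -47, 65) = -47
AP (MIN): min(-70, -98, -68) = -98
AQ (MIN): min(-39, -43, 8) = -43
L (MAX): max(-47, -98, -43) = -43
B (MIN): min(-4, 52, -41, -43) = -43
AR (MIN): min(-58, -60, 84) = -60
AS (MIN): min(-16, -31) = -31
AT (MIN): min(-73, 57, 82) = -73
M (MAX): max(-60, -31, -73) = -31
AU (MIN): min(-72, -40) = -72
AV (MIN): min(-5, -26) = -26
N (MAX): max(-72, -26) = -26
AW (MIN): min(-50, -90, -57) = -90
AX (MIN): min(-17, -50, -4) = -50
P (MAX): max(-90, -50) = -50
AY (MIN): min(6, -40) = -40
AZ (MIN): min(-91, 36, 20) = -91
BA (MIN): min(21, 17, -63, 71) = -63
BB (MIN): min(-43, 26, 29) = -43
Q (MAX): max(-40, -91, -63, -43) = -40
C (MIN): min(-31, -26, -50, -40) = -50
BC (MIN): min(-92, 89) = -92
BD (MIN): min(-84, -40) = -84
BE (MIN): min(-19, -87, -67) = -87
R (MAX): max(-92, -84, -87) = -84
BF (MIN): min(21, 52, 55) = 21
BG (MIN): min(13, 37) = 13
BH (MIN): min(-51, 81) = -51
BJ (MIN): min(64, 81, -76) = -76
S (MAX): max(21, 13, -51, -76) = 21
BK (MIN): min(-85, 43) = -85
BL (MIN): min(-35, -47) = -47
T (MAX): max(-85, -47) = -47
D (MIN): min(-84, 21, -47) = -84
R0 (MAX): max(-51, -43, -50, -84) = -43
MAX at R0 wants the highest of {A=-51, B=-43, C=-50, D=-84}, so chooses B.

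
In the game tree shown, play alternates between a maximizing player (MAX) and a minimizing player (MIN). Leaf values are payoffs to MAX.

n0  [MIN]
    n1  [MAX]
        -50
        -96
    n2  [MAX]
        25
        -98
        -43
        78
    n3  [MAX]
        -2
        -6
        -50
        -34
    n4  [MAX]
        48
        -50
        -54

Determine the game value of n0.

-50

n1 (MAX): max(-50, -96) = -50
n2 (MAX): max(25, -98, -43, 78) = 78
n3 (MAX): max(-2, -6, -50, -34) = -2
n4 (MAX): max(48, -50, -54) = 48
n0 (MIN): min(-50, 78, -2, 48) = -50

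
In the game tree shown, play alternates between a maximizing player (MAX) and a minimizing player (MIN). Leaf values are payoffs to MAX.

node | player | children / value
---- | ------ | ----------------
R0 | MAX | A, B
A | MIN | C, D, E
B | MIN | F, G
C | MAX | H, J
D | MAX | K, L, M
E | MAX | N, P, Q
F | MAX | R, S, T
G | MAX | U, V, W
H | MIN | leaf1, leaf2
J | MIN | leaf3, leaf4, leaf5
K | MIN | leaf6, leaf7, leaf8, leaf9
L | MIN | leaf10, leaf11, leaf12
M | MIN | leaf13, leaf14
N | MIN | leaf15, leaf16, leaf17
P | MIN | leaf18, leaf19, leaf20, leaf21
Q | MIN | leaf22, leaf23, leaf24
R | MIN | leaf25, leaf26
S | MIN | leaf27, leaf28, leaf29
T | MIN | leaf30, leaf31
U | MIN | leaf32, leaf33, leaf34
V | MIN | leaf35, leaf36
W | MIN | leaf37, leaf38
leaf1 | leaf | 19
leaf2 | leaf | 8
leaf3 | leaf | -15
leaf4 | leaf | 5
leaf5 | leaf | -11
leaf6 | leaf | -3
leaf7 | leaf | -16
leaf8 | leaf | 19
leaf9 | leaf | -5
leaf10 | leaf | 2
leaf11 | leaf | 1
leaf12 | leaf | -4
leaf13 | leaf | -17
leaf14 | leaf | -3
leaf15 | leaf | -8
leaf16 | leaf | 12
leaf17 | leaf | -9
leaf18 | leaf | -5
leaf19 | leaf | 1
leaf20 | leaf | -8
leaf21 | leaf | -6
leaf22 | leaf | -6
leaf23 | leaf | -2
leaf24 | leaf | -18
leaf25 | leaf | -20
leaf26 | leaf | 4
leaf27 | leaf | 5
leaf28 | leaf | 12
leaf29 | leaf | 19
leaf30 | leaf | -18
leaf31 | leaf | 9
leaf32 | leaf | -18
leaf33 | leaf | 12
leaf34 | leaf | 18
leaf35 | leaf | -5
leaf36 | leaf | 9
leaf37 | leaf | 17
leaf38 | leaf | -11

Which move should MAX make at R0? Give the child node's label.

H (MIN): min(19, 8) = 8
J (MIN): min(-15, 5, -11) = -15
C (MAX): max(8, -15) = 8
K (MIN): min(-3, -16, 19, -5) = -16
L (MIN): min(2, 1, -4) = -4
M (MIN): min(-17, -3) = -17
D (MAX): max(-16, -4, -17) = -4
N (MIN): min(-8, 12, -9) = -9
P (MIN): min(-5, 1, -8, -6) = -8
Q (MIN): min(-6, -2, -18) = -18
E (MAX): max(-9, -8, -18) = -8
A (MIN): min(8, -4, -8) = -8
R (MIN): min(-20, 4) = -20
S (MIN): min(5, 12, 19) = 5
T (MIN): min(-18, 9) = -18
F (MAX): max(-20, 5, -18) = 5
U (MIN): min(-18, 12, 18) = -18
V (MIN): min(-5, 9) = -5
W (MIN): min(17, -11) = -11
G (MAX): max(-18, -5, -11) = -5
B (MIN): min(5, -5) = -5
R0 (MAX): max(-8, -5) = -5
MAX at R0 wants the highest of {A=-8, B=-5}, so chooses B.

B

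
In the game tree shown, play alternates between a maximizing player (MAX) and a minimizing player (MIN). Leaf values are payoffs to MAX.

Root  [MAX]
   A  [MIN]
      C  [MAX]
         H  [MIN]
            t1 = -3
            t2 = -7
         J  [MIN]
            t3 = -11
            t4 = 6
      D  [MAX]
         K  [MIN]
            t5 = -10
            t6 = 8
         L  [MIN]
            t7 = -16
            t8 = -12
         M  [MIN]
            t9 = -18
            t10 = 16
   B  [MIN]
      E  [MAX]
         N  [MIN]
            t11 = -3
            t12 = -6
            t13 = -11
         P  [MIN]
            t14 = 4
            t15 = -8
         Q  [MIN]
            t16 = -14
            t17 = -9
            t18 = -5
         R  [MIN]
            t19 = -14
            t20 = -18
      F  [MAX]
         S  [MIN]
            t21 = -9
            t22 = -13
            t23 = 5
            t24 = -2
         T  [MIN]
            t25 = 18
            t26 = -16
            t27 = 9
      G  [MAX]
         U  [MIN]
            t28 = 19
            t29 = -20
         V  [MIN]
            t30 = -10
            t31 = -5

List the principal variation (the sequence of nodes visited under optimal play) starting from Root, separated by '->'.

Root -> A -> D -> K -> t5

H (MIN): min(-3, -7) = -7
J (MIN): min(-11, 6) = -11
C (MAX): max(-7, -11) = -7
K (MIN): min(-10, 8) = -10
L (MIN): min(-16, -12) = -16
M (MIN): min(-18, 16) = -18
D (MAX): max(-10, -16, -18) = -10
A (MIN): min(-7, -10) = -10
N (MIN): min(-3, -6, -11) = -11
P (MIN): min(4, -8) = -8
Q (MIN): min(-14, -9, -5) = -14
R (MIN): min(-14, -18) = -18
E (MAX): max(-11, -8, -14, -18) = -8
S (MIN): min(-9, -13, 5, -2) = -13
T (MIN): min(18, -16, 9) = -16
F (MAX): max(-13, -16) = -13
U (MIN): min(19, -20) = -20
V (MIN): min(-10, -5) = -10
G (MAX): max(-20, -10) = -10
B (MIN): min(-8, -13, -10) = -13
Root (MAX): max(-10, -13) = -10
At Root, MAX picks A (highest: -10).
At A, MIN picks D (lowest: -10).
At D, MAX picks K (highest: -10).
At K, MIN picks t5 (lowest: -10).
Terminal value -10.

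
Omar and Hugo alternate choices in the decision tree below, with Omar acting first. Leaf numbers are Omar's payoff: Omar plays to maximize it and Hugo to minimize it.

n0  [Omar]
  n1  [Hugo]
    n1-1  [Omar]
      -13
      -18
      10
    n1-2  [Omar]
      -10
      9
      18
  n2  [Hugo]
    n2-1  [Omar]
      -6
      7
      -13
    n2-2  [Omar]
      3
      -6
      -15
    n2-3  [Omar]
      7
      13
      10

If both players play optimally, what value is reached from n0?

10

n1-1 (Omar): max(-13, -18, 10) = 10
n1-2 (Omar): max(-10, 9, 18) = 18
n1 (Hugo): min(10, 18) = 10
n2-1 (Omar): max(-6, 7, -13) = 7
n2-2 (Omar): max(3, -6, -15) = 3
n2-3 (Omar): max(7, 13, 10) = 13
n2 (Hugo): min(7, 3, 13) = 3
n0 (Omar): max(10, 3) = 10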